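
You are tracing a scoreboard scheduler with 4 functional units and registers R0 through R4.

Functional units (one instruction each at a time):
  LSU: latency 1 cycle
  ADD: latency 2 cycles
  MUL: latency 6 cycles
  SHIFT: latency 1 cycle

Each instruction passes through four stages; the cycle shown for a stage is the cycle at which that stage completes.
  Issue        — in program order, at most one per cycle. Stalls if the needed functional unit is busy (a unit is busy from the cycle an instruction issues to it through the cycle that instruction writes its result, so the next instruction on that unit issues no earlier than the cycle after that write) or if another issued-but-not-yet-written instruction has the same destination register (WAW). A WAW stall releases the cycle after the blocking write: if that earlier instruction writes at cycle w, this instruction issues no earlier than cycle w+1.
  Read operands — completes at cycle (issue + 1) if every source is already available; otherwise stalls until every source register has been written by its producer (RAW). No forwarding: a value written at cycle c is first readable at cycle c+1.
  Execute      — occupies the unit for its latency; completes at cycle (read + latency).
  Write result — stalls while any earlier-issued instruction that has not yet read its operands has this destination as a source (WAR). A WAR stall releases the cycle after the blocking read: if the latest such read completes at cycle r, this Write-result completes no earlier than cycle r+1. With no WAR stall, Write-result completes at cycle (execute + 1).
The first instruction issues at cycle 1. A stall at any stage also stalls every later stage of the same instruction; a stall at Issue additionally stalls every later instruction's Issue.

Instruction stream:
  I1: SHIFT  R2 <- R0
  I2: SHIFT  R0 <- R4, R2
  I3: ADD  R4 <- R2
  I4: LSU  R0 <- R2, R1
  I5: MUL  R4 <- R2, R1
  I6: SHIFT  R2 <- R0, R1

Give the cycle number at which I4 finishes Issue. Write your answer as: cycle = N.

cycle 1: I1 issues→SHIFT
cycle 2: I1 reads
cycle 3: I1 exec-done
cycle 4: I1 writes R2
cycle 5: I2 issues→SHIFT
cycle 6: I2 reads · I3 issues→ADD
cycle 7: I2 exec-done · I3 reads
cycle 8: I2 writes R0
cycle 9: I3 exec-done · I4 issues→LSU
cycle 10: I3 writes R4 · I4 reads
cycle 11: I4 exec-done · I5 issues→MUL
cycle 12: I4 writes R0 · I5 reads · I6 issues→SHIFT
cycle 13: I6 reads
cycle 14: I6 exec-done
cycle 15: I6 writes R2
cycle 18: I5 exec-done
cycle 19: I5 writes R4

cycle = 9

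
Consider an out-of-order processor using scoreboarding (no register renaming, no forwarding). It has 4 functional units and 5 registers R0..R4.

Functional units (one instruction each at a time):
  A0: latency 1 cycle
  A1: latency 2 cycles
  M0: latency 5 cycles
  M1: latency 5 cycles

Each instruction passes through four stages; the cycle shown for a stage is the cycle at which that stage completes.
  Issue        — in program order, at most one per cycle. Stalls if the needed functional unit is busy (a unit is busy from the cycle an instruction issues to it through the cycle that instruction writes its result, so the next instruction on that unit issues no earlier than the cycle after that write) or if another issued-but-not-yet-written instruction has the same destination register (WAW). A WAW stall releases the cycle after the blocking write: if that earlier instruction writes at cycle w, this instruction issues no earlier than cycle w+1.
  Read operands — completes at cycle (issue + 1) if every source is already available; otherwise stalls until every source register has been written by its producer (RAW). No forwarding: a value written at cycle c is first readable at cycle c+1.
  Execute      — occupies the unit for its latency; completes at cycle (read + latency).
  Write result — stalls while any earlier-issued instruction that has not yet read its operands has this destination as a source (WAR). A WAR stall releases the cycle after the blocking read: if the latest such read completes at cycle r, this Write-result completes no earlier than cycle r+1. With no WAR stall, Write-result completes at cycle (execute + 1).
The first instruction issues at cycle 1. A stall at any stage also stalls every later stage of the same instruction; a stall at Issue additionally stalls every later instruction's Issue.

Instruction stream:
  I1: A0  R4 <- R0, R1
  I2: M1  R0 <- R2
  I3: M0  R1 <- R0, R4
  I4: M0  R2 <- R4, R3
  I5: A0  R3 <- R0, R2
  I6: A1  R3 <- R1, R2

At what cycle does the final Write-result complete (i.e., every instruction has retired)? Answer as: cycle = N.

cycle = 32

1) issue 1, read 2, done 3, write 4
2) issue 2, read 3, done 8, write 9
3) issue 3, read 10, done 15, write 16  <RAW R0: wait I2 write@9>
4) issue 17, read 18, done 23, write 24  <struct: M0 busy until I3 writes@16>
5) issue 18, read 25, done 26, write 27  <RAW R2: wait I4 write@24>
6) issue 28, read 29, done 31, write 32  <WAW R3: wait I5 write@27>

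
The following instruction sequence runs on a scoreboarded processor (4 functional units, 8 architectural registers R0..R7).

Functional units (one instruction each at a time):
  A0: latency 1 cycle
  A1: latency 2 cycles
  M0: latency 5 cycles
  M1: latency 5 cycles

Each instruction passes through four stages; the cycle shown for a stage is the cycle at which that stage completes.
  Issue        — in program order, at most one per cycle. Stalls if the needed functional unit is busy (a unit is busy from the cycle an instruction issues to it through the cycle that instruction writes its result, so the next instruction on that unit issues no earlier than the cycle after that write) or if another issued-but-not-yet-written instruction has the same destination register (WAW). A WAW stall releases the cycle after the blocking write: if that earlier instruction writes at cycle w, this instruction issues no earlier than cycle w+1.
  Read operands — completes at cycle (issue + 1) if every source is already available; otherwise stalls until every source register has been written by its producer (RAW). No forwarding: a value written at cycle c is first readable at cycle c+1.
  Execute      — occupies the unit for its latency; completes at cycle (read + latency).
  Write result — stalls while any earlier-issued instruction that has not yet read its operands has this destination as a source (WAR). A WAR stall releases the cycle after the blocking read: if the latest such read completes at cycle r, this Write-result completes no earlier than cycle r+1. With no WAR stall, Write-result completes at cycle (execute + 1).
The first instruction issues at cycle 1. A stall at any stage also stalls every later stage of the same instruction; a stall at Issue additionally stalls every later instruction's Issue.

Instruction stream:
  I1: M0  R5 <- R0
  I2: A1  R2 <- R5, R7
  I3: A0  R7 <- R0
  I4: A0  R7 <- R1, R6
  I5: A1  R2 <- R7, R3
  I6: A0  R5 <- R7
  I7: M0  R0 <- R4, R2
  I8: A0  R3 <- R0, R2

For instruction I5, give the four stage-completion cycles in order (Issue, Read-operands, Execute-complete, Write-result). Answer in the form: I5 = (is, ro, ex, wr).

c1: issue I1 (M0)
c2: I1 read-ops, issue I2 (A1)
c3: issue I3 (A0)
c4: I3 read-ops
c5: I3 finished on A0
c7: I1 finished on M0
c8: I1→R5
c9: I2 read-ops
c10: I3→R7
c11: I2 finished on A1, issue I4 (A0)
c12: I2→R2, I4 read-ops
c13: I4 finished on A0, issue I5 (A1)
c14: I4→R7
c15: I5 read-ops, issue I6 (A0)
c16: I6 read-ops, issue I7 (M0)
c17: I5 finished on A1, I6 finished on A0
c18: I5→R2, I6→R5
c19: I7 read-ops, issue I8 (A0)
c24: I7 finished on M0
c25: I7→R0
c26: I8 read-ops
c27: I8 finished on A0
c28: I8→R3

I5 = (13, 15, 17, 18)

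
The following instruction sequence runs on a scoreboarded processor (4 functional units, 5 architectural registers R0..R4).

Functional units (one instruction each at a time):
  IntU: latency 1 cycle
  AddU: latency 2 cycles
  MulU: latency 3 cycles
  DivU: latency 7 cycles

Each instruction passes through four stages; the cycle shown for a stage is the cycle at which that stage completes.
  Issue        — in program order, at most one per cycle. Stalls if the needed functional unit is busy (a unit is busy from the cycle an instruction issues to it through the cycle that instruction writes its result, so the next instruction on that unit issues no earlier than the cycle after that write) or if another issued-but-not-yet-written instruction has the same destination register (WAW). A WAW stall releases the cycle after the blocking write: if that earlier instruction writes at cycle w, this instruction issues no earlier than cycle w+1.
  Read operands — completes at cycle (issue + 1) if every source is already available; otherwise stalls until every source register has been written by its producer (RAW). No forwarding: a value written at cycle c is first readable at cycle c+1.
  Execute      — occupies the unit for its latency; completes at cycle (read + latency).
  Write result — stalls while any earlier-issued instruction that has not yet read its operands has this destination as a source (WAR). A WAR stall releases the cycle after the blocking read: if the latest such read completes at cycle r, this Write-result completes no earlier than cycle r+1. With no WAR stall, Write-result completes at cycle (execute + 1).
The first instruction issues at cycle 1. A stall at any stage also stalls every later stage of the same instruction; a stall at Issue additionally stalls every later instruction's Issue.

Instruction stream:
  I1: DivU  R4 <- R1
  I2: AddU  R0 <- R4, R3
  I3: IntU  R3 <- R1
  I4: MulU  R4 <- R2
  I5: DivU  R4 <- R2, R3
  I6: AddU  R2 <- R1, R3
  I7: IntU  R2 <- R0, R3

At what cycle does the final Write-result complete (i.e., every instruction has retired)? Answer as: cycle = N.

[I1] 1/2/9/10
[I2] 2/11/13/14  (RAW R4: wait I1 write@10)
[I3] 3/4/5/12  (WAR R3: wait I2 read@11)
[I4] 11/12/15/16  (WAW R4: wait I1 write@10)
[I5] 17/18/25/26  (WAW R4: wait I4 write@16)
[I6] 18/19/21/22
[I7] 23/24/25/26  (WAW R2: wait I6 write@22)

cycle = 26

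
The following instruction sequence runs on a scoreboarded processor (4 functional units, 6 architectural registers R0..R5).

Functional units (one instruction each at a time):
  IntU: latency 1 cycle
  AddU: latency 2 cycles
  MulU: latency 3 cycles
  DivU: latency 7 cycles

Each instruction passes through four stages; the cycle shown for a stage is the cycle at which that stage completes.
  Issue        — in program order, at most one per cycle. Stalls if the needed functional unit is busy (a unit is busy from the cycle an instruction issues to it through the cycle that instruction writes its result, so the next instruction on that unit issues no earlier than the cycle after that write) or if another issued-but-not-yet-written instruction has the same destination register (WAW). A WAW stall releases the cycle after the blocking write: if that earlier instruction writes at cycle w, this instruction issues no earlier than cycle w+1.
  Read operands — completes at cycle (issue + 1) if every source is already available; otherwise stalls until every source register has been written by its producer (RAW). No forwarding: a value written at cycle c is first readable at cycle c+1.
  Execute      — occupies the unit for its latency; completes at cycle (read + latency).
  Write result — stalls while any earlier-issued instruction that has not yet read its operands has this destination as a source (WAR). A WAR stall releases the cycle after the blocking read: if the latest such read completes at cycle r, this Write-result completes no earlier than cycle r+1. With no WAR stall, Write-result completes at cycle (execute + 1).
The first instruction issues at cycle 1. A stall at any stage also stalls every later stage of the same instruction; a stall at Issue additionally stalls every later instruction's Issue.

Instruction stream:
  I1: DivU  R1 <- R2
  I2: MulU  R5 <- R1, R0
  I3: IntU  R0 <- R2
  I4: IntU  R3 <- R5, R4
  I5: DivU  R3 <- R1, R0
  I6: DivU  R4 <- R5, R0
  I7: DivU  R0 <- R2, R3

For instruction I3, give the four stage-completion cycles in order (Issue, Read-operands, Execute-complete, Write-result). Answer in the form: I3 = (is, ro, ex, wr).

  I1 | 1 | 2 | 9 | 10
  I2 | 2 | 11 | 14 | 15   RAW R1: wait I1 write@10
  I3 | 3 | 4 | 5 | 12   WAR R0: wait I2 read@11
  I4 | 13 | 16 | 17 | 18   struct: IntU busy until I3 writes@12 · RAW R5: wait I2 write@15
  I5 | 19 | 20 | 27 | 28   WAW R3: wait I4 write@18
  I6 | 29 | 30 | 37 | 38   struct: DivU busy until I5 writes@28
  I7 | 39 | 40 | 47 | 48   struct: DivU busy until I6 writes@38

I3 = (3, 4, 5, 12)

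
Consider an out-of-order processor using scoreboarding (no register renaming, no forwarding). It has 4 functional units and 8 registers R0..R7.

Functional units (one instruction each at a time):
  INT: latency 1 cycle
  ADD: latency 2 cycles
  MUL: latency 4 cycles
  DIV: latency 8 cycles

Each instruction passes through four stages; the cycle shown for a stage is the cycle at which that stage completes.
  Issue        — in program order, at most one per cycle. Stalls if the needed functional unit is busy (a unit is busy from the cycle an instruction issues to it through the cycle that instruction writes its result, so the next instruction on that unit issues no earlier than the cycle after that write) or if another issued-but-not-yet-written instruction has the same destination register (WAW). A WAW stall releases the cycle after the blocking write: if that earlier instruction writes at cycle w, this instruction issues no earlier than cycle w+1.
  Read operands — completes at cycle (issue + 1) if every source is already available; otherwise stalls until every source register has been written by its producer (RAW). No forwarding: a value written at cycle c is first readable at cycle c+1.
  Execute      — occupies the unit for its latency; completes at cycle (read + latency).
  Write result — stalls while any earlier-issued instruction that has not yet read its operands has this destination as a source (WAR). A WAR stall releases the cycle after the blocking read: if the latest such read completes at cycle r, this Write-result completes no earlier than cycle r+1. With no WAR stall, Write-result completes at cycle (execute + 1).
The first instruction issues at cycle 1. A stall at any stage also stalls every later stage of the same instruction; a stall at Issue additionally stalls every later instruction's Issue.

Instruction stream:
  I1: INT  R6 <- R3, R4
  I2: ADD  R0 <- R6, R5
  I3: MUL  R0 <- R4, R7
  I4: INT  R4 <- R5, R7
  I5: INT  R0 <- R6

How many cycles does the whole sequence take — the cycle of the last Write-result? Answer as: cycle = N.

cycle = 19

t=1  issue I1 (INT)
t=2  I1 read-ops, issue I2 (ADD)
t=3  I1 finished on INT
t=4  I1→R6
t=5  I2 read-ops
t=7  I2 finished on ADD
t=8  I2→R0
t=9  issue I3 (MUL)
t=10  I3 read-ops, issue I4 (INT)
t=11  I4 read-ops
t=12  I4 finished on INT
t=13  I4→R4
t=14  I3 finished on MUL
t=15  I3→R0
t=16  issue I5 (INT)
t=17  I5 read-ops
t=18  I5 finished on INT
t=19  I5→R0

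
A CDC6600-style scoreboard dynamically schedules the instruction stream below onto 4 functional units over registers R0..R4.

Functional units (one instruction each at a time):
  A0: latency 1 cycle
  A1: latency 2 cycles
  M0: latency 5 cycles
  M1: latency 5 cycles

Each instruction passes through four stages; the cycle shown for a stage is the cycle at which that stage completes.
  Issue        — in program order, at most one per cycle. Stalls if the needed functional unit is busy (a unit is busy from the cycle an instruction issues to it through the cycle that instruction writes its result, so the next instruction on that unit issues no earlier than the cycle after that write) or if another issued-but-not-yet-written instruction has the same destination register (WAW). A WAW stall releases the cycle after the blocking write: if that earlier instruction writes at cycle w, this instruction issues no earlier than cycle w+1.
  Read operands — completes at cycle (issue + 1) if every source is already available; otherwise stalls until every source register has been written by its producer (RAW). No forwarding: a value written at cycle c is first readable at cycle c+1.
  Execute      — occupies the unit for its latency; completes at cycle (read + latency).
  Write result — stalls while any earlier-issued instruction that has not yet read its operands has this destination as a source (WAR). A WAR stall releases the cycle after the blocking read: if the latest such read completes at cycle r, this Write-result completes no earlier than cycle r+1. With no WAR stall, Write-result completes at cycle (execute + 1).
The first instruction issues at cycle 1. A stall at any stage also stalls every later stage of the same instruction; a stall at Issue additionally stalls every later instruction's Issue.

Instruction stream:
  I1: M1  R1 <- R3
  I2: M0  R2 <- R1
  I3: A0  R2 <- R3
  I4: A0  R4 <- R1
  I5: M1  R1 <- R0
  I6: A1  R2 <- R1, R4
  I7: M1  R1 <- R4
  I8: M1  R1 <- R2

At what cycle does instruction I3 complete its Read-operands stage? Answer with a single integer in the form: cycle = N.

cycle = 17

[1] I1→M1
[2] I1 RO | I2→M0
[7] I1 EX
[8] I1 WR R1
[9] I2 RO
[14] I2 EX
[15] I2 WR R2
[16] I3→A0
[17] I3 RO
[18] I3 EX
[19] I3 WR R2
[20] I4→A0
[21] I4 RO | I5→M1
[22] I4 EX | I5 RO | I6→A1
[23] I4 WR R4
[27] I5 EX
[28] I5 WR R1
[29] I6 RO | I7→M1
[30] I7 RO
[31] I6 EX
[32] I6 WR R2
[35] I7 EX
[36] I7 WR R1
[37] I8→M1
[38] I8 RO
[43] I8 EX
[44] I8 WR R1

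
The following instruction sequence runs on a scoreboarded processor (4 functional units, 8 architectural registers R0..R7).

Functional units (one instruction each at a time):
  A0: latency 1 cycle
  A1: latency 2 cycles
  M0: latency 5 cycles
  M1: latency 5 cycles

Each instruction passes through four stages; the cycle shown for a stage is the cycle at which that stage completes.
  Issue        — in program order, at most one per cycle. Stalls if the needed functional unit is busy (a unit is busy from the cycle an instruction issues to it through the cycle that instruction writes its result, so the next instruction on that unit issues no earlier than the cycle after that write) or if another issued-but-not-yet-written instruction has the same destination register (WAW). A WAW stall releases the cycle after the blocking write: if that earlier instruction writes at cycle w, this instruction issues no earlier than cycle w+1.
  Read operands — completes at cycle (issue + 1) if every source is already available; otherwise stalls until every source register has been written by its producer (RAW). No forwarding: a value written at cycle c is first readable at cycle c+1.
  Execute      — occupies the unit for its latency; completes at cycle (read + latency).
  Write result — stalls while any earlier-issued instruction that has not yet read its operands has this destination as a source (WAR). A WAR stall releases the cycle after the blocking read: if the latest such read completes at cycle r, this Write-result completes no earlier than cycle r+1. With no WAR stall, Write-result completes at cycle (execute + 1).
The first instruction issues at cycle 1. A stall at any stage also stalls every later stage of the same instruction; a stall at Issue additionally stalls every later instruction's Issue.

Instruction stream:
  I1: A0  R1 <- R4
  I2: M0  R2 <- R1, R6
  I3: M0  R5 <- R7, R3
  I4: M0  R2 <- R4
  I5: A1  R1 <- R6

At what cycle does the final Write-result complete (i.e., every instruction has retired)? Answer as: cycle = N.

[1] I1 dispatched to A0
[2] I1 operands ready · I2 dispatched to M0
[3] I1 complete
[4] R1←I1
[5] I2 operands ready
[10] I2 complete
[11] R2←I2
[12] I3 dispatched to M0
[13] I3 operands ready
[18] I3 complete
[19] R5←I3
[20] I4 dispatched to M0
[21] I4 operands ready · I5 dispatched to A1
[22] I5 operands ready
[24] I5 complete
[25] R1←I5
[26] I4 complete
[27] R2←I4

cycle = 27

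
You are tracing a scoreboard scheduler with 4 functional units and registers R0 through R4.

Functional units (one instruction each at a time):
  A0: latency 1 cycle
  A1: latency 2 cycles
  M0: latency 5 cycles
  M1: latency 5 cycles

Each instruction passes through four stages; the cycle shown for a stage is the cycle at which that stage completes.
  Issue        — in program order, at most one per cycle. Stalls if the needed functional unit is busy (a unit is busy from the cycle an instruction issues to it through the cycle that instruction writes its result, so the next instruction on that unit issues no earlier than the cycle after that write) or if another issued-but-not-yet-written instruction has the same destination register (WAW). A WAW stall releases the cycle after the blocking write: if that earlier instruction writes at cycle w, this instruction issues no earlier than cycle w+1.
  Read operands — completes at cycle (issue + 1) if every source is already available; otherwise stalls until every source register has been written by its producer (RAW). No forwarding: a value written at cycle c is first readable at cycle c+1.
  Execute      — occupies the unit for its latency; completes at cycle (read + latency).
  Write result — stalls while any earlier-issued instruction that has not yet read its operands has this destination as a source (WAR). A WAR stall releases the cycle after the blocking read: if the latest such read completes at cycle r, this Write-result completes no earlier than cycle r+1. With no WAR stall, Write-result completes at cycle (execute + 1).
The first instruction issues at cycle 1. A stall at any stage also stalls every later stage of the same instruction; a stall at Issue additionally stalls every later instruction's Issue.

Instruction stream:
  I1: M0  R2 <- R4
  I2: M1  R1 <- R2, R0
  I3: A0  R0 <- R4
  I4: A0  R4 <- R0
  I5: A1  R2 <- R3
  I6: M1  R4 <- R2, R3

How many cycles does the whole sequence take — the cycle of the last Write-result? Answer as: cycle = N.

cycle = 23

1) issue 1, read 2, done 7, write 8
2) issue 2, read 9, done 14, write 15  <RAW R2: wait I1 write@8>
3) issue 3, read 4, done 5, write 10  <WAR R0: wait I2 read@9>
4) issue 11, read 12, done 13, write 14  <struct: A0 busy until I3 writes@10>
5) issue 12, read 13, done 15, write 16
6) issue 16, read 17, done 22, write 23  <struct: M1 busy until I2 writes@15>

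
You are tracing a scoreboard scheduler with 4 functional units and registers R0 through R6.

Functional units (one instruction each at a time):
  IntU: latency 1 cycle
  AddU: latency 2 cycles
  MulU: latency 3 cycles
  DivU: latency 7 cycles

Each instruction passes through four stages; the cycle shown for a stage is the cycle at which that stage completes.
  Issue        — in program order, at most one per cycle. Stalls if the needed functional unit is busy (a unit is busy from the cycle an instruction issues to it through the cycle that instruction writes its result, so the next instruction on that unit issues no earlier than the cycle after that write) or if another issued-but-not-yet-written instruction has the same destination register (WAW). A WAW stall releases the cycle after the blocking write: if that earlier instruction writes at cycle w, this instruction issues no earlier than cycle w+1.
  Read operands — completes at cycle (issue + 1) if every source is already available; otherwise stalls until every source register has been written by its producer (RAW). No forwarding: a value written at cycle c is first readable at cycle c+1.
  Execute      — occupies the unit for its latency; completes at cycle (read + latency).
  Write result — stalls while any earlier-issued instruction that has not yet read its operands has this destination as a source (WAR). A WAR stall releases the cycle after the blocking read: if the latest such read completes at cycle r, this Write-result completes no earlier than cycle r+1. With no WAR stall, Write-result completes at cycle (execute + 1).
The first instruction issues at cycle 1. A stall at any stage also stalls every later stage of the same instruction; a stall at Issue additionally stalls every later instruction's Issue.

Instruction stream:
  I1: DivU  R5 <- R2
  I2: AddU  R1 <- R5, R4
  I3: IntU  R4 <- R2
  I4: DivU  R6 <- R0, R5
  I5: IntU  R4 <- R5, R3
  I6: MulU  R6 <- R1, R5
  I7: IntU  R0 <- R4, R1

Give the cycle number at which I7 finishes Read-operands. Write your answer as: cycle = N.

c1: issue I1 (DivU)
c2: I1 read-ops · issue I2 (AddU)
c3: issue I3 (IntU)
c4: I3 read-ops
c5: I3 finished on IntU
c9: I1 finished on DivU
c10: I1→R5
c11: I2 read-ops · issue I4 (DivU)
c12: I3→R4 · I4 read-ops
c13: I2 finished on AddU · issue I5 (IntU)
c14: I2→R1 · I5 read-ops
c15: I5 finished on IntU
c16: I5→R4
c19: I4 finished on DivU
c20: I4→R6
c21: issue I6 (MulU)
c22: I6 read-ops · issue I7 (IntU)
c23: I7 read-ops
c24: I7 finished on IntU
c25: I6 finished on MulU · I7→R0
c26: I6→R6

cycle = 23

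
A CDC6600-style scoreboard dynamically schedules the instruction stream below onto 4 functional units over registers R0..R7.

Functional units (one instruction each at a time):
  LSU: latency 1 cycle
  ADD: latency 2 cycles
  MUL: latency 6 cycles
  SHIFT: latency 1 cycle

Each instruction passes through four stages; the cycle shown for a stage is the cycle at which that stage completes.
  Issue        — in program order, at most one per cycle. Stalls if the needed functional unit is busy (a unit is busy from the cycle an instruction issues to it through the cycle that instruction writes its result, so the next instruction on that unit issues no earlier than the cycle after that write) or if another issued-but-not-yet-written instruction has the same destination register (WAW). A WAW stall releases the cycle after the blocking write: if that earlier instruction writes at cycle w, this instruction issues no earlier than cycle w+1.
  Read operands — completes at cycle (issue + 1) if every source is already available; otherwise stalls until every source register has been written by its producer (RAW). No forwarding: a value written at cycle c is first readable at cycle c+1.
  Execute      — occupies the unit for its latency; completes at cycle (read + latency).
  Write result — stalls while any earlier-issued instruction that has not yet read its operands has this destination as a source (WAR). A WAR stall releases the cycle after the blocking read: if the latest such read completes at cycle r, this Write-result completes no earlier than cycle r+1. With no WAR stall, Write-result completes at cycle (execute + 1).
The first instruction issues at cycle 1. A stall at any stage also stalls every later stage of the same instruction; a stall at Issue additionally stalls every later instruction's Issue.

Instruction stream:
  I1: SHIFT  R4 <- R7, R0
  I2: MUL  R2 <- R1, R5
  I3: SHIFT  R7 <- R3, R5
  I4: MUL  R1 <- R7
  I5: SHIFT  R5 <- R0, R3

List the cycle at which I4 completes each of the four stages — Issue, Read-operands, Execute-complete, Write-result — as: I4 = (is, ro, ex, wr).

t=1  I1→SHIFT
t=2  I1 RO · I2→MUL
t=3  I1 EX · I2 RO
t=4  I1 WR R4
t=5  I3→SHIFT
t=6  I3 RO
t=7  I3 EX
t=8  I3 WR R7
t=9  I2 EX
t=10  I2 WR R2
t=11  I4→MUL
t=12  I4 RO · I5→SHIFT
t=13  I5 RO
t=14  I5 EX
t=15  I5 WR R5
t=18  I4 EX
t=19  I4 WR R1

I4 = (11, 12, 18, 19)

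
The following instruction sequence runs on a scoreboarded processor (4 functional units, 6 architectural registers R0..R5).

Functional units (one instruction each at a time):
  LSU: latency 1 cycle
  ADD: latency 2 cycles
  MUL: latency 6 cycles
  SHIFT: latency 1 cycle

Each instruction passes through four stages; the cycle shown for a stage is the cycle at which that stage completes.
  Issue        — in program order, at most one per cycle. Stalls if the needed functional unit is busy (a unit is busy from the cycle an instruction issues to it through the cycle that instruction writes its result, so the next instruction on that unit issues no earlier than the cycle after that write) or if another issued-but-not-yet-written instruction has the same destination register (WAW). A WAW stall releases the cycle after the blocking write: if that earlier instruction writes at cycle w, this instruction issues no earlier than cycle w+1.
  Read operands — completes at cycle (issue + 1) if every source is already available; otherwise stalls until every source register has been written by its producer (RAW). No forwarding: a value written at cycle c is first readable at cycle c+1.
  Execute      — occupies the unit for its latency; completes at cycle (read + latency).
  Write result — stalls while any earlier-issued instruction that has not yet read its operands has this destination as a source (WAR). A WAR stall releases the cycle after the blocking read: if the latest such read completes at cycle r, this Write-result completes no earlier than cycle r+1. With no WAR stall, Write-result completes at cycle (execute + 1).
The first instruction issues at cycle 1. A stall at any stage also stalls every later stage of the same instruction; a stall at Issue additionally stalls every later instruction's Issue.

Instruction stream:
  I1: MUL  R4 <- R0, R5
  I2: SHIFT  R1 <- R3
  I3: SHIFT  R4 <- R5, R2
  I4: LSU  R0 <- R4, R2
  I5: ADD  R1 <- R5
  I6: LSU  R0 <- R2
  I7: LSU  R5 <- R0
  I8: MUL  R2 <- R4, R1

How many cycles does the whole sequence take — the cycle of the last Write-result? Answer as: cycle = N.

cycle = 30

[1] I1 issues→MUL
[2] I1 reads; I2 issues→SHIFT
[3] I2 reads
[4] I2 exec-done
[5] I2 writes R1
[8] I1 exec-done
[9] I1 writes R4
[10] I3 issues→SHIFT
[11] I3 reads; I4 issues→LSU
[12] I3 exec-done; I5 issues→ADD
[13] I3 writes R4; I5 reads
[14] I4 reads
[15] I4 exec-done; I5 exec-done
[16] I4 writes R0; I5 writes R1
[17] I6 issues→LSU
[18] I6 reads
[19] I6 exec-done
[20] I6 writes R0
[21] I7 issues→LSU
[22] I7 reads; I8 issues→MUL
[23] I7 exec-done; I8 reads
[24] I7 writes R5
[29] I8 exec-done
[30] I8 writes R2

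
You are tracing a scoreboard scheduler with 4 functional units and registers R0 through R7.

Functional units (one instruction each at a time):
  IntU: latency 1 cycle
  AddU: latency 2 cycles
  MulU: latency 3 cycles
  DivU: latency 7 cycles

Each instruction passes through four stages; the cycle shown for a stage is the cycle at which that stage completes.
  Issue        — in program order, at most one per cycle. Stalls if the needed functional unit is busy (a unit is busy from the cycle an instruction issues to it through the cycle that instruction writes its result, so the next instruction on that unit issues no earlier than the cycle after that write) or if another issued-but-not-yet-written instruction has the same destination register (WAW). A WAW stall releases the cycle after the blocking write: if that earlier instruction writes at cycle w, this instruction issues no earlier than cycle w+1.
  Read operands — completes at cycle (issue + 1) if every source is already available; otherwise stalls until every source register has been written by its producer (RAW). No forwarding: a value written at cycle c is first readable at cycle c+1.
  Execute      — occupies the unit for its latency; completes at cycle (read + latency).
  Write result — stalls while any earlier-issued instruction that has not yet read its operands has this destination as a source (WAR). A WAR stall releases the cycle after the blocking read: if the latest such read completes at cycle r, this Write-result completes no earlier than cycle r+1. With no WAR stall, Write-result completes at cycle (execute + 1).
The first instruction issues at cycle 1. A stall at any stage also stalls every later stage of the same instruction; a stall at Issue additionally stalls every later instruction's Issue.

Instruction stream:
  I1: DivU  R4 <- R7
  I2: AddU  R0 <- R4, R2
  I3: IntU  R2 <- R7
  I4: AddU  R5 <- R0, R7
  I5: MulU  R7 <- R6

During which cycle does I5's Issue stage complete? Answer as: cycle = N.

cycle = 16

[I1] 1/2/9/10
[I2] 2/11/13/14  (RAW R4: wait I1 write@10)
[I3] 3/4/5/12  (WAR R2: wait I2 read@11)
[I4] 15/16/18/19  (struct: AddU busy until I2 writes@14)
[I5] 16/17/20/21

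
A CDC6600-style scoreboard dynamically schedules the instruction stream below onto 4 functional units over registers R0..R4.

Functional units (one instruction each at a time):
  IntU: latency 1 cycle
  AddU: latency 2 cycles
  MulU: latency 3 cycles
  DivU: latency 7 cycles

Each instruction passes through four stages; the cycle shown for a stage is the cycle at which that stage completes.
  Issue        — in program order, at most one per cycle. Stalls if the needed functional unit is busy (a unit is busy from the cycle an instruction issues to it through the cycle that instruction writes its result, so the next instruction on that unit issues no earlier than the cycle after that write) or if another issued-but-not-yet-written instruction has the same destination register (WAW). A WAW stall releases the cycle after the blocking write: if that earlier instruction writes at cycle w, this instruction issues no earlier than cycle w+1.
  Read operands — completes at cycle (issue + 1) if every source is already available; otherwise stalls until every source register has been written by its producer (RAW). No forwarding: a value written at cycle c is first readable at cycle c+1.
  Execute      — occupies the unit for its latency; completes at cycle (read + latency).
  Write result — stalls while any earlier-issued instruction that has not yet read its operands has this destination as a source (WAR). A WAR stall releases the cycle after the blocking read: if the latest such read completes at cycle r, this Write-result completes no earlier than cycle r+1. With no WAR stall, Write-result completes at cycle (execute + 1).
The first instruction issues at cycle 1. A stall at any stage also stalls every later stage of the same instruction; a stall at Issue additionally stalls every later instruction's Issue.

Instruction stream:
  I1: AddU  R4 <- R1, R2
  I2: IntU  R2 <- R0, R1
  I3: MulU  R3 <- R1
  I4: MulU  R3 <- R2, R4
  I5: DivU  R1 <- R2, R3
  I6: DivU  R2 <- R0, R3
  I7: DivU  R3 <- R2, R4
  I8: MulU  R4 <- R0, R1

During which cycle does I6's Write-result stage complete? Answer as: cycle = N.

c1: issue I1 (AddU)
c2: I1 read-ops; issue I2 (IntU)
c3: I2 read-ops; issue I3 (MulU)
c4: I1 finished on AddU; I2 finished on IntU; I3 read-ops
c5: I1→R4; I2→R2
c7: I3 finished on MulU
c8: I3→R3
c9: issue I4 (MulU)
c10: I4 read-ops; issue I5 (DivU)
c13: I4 finished on MulU
c14: I4→R3
c15: I5 read-ops
c22: I5 finished on DivU
c23: I5→R1
c24: issue I6 (DivU)
c25: I6 read-ops
c32: I6 finished on DivU
c33: I6→R2
c34: issue I7 (DivU)
c35: I7 read-ops; issue I8 (MulU)
c36: I8 read-ops
c39: I8 finished on MulU
c40: I8→R4
c42: I7 finished on DivU
c43: I7→R3

cycle = 33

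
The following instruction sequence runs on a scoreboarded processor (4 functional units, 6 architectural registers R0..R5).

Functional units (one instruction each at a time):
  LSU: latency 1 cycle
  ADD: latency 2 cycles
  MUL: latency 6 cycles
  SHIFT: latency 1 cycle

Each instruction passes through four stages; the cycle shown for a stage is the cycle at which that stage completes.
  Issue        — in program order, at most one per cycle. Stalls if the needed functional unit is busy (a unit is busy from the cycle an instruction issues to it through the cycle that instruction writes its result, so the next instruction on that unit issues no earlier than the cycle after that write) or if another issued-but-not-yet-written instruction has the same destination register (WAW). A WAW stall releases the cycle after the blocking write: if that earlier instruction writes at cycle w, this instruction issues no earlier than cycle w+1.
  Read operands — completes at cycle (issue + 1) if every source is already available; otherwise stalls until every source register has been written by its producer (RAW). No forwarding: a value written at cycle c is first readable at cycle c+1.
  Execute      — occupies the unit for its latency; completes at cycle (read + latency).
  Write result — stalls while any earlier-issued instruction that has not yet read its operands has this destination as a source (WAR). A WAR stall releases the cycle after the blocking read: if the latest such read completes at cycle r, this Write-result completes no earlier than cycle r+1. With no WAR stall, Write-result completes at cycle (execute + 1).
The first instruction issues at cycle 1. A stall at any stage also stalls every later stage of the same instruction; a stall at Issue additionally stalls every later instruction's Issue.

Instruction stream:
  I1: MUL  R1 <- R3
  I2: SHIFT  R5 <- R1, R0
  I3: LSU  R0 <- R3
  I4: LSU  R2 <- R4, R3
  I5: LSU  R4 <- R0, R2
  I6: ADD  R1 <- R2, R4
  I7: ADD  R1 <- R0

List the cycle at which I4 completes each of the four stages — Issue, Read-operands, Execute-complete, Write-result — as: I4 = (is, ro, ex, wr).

I1 -> (1, 2, 8, 9)
I2 -> (2, 10, 11, 12)  // RAW R1: wait I1 write@9
I3 -> (3, 4, 5, 11)  // WAR R0: wait I2 read@10
I4 -> (12, 13, 14, 15)  // struct: LSU busy until I3 writes@11
I5 -> (16, 17, 18, 19)  // struct: LSU busy until I4 writes@15
I6 -> (17, 20, 22, 23)  // RAW R4: wait I5 write@19
I7 -> (24, 25, 27, 28)  // struct: ADD busy until I6 writes@23

I4 = (12, 13, 14, 15)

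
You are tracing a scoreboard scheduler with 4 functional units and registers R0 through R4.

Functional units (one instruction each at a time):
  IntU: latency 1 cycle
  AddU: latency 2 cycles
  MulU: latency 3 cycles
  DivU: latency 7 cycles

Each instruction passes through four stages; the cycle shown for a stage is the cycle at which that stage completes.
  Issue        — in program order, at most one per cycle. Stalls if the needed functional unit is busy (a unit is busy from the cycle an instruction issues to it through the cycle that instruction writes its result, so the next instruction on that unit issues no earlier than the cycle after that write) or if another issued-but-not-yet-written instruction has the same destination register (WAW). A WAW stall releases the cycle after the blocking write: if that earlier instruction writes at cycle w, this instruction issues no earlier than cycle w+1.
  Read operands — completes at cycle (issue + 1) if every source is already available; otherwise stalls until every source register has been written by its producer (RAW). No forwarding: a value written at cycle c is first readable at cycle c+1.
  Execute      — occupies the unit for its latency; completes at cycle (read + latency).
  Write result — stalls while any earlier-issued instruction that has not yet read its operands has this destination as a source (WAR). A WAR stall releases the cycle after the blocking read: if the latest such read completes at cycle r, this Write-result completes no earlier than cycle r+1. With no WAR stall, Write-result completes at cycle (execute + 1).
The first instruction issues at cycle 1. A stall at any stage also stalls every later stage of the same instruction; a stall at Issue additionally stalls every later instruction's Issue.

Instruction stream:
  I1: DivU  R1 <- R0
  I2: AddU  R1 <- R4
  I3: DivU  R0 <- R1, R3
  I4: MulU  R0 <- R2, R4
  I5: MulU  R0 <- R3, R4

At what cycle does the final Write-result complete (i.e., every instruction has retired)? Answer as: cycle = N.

c1: I1 dispatched to DivU
c2: I1 operands ready
c9: I1 complete
c10: R1←I1
c11: I2 dispatched to AddU
c12: I2 operands ready, I3 dispatched to DivU
c14: I2 complete
c15: R1←I2
c16: I3 operands ready
c23: I3 complete
c24: R0←I3
c25: I4 dispatched to MulU
c26: I4 operands ready
c29: I4 complete
c30: R0←I4
c31: I5 dispatched to MulU
c32: I5 operands ready
c35: I5 complete
c36: R0←I5

cycle = 36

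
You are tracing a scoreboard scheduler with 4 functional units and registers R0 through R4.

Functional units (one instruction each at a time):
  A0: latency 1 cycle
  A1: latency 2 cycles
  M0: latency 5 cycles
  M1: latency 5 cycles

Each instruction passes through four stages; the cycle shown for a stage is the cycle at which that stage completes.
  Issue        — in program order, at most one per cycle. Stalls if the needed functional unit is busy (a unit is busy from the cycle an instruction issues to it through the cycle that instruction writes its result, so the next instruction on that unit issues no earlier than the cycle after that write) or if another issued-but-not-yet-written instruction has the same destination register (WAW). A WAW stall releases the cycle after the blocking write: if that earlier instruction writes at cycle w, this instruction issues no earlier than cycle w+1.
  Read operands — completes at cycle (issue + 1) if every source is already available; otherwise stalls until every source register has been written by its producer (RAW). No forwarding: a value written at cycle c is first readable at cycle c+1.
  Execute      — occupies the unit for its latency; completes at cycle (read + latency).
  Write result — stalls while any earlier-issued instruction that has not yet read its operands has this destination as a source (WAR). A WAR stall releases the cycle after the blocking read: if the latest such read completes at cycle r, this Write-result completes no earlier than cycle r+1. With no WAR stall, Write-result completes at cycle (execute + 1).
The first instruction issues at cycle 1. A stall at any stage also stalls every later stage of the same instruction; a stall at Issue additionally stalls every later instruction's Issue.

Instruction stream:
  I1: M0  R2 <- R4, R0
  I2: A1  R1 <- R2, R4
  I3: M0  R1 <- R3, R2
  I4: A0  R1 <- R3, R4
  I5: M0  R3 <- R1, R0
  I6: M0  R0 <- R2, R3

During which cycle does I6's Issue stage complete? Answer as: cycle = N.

  I1 | 1 | 2 | 7 | 8
  I2 | 2 | 9 | 11 | 12   RAW R2: wait I1 write@8
  I3 | 13 | 14 | 19 | 20   WAW R1: wait I2 write@12
  I4 | 21 | 22 | 23 | 24   WAW R1: wait I3 write@20
  I5 | 22 | 25 | 30 | 31   RAW R1: wait I4 write@24
  I6 | 32 | 33 | 38 | 39   struct: M0 busy until I5 writes@31

cycle = 32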